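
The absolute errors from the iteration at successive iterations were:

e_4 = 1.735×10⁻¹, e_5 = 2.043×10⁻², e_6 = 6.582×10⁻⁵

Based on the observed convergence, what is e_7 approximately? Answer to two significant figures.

1.4e-11

First estimate the order: p ≈ ln(e_6/e_5) / ln(e_5/e_4) = ln(6.582×10⁻⁵/2.043×10⁻²)/ln(2.043×10⁻²/1.735×10⁻¹) = ln(0.00322173)/ln(0.117752) ≈ 2.6823.
Then e_7 ≈ e_6·(e_6/e_5)^p = 6.582×10⁻⁵·(0.00322173)^2.6823 = 6.582×10⁻⁵·2.06989e-07 ≈ 1.362e-11.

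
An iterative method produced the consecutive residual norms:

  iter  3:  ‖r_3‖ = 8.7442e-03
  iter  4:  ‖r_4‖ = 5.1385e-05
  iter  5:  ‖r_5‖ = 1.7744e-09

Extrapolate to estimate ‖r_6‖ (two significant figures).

First estimate the order: p ≈ ln(‖r_5‖/‖r_4‖) / ln(‖r_4‖/‖r_3‖) = ln(1.7744e-09/5.1385e-05)/ln(5.1385e-05/8.7442e-03) = ln(3.45315e-05)/ln(0.00587647) ≈ 2.0000.
Then ‖r_6‖ ≈ ‖r_5‖·(‖r_5‖/‖r_4‖)^p = 1.7744e-09·(3.45315e-05)^2.0000 = 1.7744e-09·1.19242e-09 ≈ 2.116e-18.

2.1e-18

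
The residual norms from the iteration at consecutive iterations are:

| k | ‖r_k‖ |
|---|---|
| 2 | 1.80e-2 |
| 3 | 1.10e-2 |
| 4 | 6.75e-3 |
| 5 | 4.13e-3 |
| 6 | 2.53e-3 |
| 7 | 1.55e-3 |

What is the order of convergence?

1

Consecutive ratios: ‖r_7‖/‖r_6‖ = 1.55e-3/2.53e-3 = 0.612648, ‖r_6‖/‖r_5‖ = 2.53e-3/4.13e-3 = 0.612591.
p ≈ ln(0.612648)/ln(0.612591) = -0.4900/-0.4901 ≈ 1.00.
So the convergence is linear (order 1).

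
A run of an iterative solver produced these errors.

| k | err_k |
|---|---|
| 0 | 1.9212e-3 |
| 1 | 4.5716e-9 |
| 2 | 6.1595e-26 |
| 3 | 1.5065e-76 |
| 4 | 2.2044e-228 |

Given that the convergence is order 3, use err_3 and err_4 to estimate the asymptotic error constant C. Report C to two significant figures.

0.64

C ≈ err_4 / err_3^3
  = 2.2044e-228 / (1.5065e-76)^3
  = 2.2044e-228 / 3.41907e-228 ≈ 0.64474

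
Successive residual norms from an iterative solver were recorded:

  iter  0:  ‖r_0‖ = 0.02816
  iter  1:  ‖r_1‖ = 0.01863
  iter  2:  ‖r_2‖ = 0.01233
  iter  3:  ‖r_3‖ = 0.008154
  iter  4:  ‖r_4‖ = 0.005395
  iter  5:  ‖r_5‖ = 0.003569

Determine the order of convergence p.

1

Consecutive ratios: ‖r_5‖/‖r_4‖ = 0.003569/0.005395 = 0.661538, ‖r_4‖/‖r_3‖ = 0.005395/0.008154 = 0.661638.
p ≈ ln(0.661538)/ln(0.661638) = -0.4132/-0.4130 ≈ 1.00.
So the convergence is linear (order 1).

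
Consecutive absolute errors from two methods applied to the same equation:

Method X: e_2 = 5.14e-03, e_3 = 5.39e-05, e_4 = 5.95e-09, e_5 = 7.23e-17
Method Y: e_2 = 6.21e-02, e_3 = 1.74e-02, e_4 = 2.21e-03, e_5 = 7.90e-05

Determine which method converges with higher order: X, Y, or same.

X

Method X: p ≈ ln(7.23e-17/5.95e-09)/ln(5.95e-09/5.39e-05) ≈ 2.00.
Method Y: p ≈ ln(7.90e-05/2.21e-03)/ln(2.21e-03/1.74e-02) ≈ 1.61.
Method X has the higher order (≈2.0 vs ≈1.6).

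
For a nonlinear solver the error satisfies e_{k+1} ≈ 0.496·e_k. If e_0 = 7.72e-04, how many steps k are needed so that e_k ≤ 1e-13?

After k steps, e_k ≈ 7.72e-04·0.496^k.
Need 0.496^k ≤ 1e-13/7.72e-04 = 1.29534e-10.
k ≥ ln(1.29534e-10)/ln(0.496) = -22.7671/-0.70118 = 32.470.
Smallest integer k = 33.

33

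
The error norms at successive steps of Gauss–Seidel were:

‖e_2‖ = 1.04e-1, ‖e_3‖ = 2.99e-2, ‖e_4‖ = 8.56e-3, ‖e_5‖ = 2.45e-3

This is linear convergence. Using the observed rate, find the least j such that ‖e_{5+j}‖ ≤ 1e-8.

Rate ρ ≈ ‖e_5‖/‖e_4‖ = 2.45e-3/8.56e-3 = 0.2862.
After j more steps, ‖e_{5+j}‖ ≈ 2.45e-3·ρ^j; need ρ^j ≤ 1e-8/2.45e-3 = 4.08163e-06.
j ≥ ln(4.08163e-06)/ln(0.2862) = -12.4090/-1.25106 = 9.919.
So 10 more iterations are needed.

10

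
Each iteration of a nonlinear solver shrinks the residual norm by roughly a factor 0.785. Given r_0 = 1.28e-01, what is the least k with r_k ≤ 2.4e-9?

74

After k steps, r_k ≈ 1.28e-01·0.785^k.
Need 0.785^k ≤ 2.4e-9/1.28e-01 = 1.875e-08.
k ≥ ln(1.875e-08)/ln(0.785) = -17.7921/-0.24207 = 73.500.
Smallest integer k = 74.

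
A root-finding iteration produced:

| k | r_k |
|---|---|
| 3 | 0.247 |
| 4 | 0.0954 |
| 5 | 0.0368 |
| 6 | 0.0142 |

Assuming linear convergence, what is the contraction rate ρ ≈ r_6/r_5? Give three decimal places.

0.386

ρ ≈ r_6/r_5 = 0.0142/0.0368 = 0.38587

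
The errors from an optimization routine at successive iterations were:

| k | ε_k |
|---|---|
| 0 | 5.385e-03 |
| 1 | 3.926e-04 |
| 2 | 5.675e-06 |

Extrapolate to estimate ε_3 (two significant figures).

6.0e-9

First estimate the order: p ≈ ln(ε_2/ε_1) / ln(ε_1/ε_0) = ln(5.675e-06/3.926e-04)/ln(3.926e-04/5.385e-03) = ln(0.0144549)/ln(0.0729062) ≈ 1.6179.
Then ε_3 ≈ ε_2·(ε_2/ε_1)^p = 5.675e-06·(0.0144549)^1.6179 = 5.675e-06·0.0010546 ≈ 5.985e-09.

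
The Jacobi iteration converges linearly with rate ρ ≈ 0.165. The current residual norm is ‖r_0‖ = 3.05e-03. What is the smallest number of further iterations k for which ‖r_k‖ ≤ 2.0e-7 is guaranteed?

After k steps, ‖r_k‖ ≈ 3.05e-03·0.165^k.
Need 0.165^k ≤ 2.0e-7/3.05e-03 = 6.55738e-05.
k ≥ ln(6.55738e-05)/ln(0.165) = -9.6323/-1.80181 = 5.346.
Smallest integer k = 6.

6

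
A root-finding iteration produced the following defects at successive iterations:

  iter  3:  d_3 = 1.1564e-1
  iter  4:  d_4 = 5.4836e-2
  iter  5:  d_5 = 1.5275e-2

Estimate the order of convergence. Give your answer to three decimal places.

1.713

p ≈ ln(d_5/d_4) / ln(d_4/d_3)
  = ln(1.5275e-2/5.4836e-2) / ln(5.4836e-2/1.1564e-1)
  = ln(0.278558) / ln(0.474196)
  = -1.278129 / -0.746135 ≈ 1.713000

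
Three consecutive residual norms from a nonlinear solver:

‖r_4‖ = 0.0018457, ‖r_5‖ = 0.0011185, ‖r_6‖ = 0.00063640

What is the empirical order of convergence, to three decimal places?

p ≈ ln(‖r_6‖/‖r_5‖) / ln(‖r_5‖/‖r_4‖)
  = ln(0.00063640/0.0011185) / ln(0.0011185/0.0018457)
  = ln(0.568976) / ln(0.606003)
  = -0.563917 / -0.500870 ≈ 1.125875

1.126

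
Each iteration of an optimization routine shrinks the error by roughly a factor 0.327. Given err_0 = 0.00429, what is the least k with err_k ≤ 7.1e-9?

After k steps, err_k ≈ 0.00429·0.327^k.
Need 0.327^k ≤ 7.1e-9/0.00429 = 1.65501e-06.
k ≥ ln(1.65501e-06)/ln(0.327) = -13.3117/-1.11780 = 11.909.
Smallest integer k = 12.

12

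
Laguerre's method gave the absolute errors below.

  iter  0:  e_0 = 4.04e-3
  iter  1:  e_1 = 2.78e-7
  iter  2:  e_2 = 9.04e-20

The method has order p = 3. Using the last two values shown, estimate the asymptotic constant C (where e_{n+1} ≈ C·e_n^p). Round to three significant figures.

C ≈ e_2 / e_1^3
  = 9.04e-20 / (2.78e-7)^3
  = 9.04e-20 / 2.1485e-20 ≈ 4.2076

4.21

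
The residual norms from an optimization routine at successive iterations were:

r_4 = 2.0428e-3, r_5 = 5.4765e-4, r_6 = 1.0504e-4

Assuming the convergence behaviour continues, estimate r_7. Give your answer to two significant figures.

First estimate the order: p ≈ ln(r_6/r_5) / ln(r_5/r_4) = ln(1.0504e-4/5.4765e-4)/ln(5.4765e-4/2.0428e-3) = ln(0.191801)/ln(0.268088) ≈ 1.2544.
Then r_7 ≈ r_6·(r_6/r_5)^p = 1.0504e-4·(0.191801)^1.2544 = 1.0504e-4·0.126011 ≈ 1.324e-05.

1.3e-5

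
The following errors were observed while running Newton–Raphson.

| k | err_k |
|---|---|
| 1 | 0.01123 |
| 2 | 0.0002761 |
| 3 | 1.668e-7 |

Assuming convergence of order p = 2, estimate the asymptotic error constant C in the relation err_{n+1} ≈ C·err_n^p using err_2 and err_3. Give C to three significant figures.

2.19

C ≈ err_3 / err_2^2
  = 1.668e-7 / (0.0002761)^2
  = 1.668e-7 / 7.62312e-08 ≈ 2.1881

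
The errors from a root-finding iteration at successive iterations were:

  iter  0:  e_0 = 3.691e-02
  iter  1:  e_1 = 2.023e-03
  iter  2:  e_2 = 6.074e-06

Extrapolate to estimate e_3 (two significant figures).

First estimate the order: p ≈ ln(e_2/e_1) / ln(e_1/e_0) = ln(6.074e-06/2.023e-03)/ln(2.023e-03/3.691e-02) = ln(0.00300247)/ln(0.054809) ≈ 2.0002.
Then e_3 ≈ e_2·(e_2/e_1)^p = 6.074e-06·(0.00300247)^2.0002 = 6.074e-06·9.00436e-06 ≈ 5.469e-11.

5.5e-11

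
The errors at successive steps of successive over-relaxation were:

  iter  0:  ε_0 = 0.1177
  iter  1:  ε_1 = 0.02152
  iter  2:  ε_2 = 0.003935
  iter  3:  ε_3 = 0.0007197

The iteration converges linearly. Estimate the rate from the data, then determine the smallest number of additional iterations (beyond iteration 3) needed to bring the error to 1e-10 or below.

Rate ρ ≈ ε_3/ε_2 = 0.0007197/0.003935 = 0.1829.
After j more steps, ε_{3+j} ≈ 0.0007197·ρ^j; need ρ^j ≤ 1e-10/0.0007197 = 1.38947e-07.
j ≥ ln(1.38947e-07)/ln(0.1829) = -15.7892/-1.69882 = 9.294.
So 10 more iterations are needed.

10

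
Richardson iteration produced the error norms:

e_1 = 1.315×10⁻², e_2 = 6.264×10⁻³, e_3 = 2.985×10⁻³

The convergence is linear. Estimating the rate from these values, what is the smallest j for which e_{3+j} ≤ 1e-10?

24

Rate ρ ≈ e_3/e_2 = 2.985×10⁻³/6.264×10⁻³ = 0.4765.
After j more steps, e_{3+j} ≈ 2.985×10⁻³·ρ^j; need ρ^j ≤ 1e-10/2.985×10⁻³ = 3.35008e-08.
j ≥ ln(3.35008e-08)/ln(0.4765) = -17.2117/-0.74129 = 23.219.
So 24 more iterations are needed.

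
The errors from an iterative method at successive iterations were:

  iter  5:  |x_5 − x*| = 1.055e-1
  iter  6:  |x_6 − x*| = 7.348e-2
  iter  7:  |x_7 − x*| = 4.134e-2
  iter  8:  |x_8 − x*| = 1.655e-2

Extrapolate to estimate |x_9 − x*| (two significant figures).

First estimate the order: p ≈ ln(|x_8 − x*|/|x_7 − x*|) / ln(|x_7 − x*|/|x_6 − x*|) = ln(1.655e-2/4.134e-2)/ln(4.134e-2/7.348e-2) = ln(0.400339)/ln(0.562602) ≈ 1.5916.
Then |x_9 − x*| ≈ |x_8 − x*|·(|x_8 − x*|/|x_7 − x*|)^p = 1.655e-2·(0.400339)^1.5916 = 1.655e-2·0.232929 ≈ 0.003855.

3.9e-3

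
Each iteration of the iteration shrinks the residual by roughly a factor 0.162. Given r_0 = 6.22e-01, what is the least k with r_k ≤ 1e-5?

After k steps, r_k ≈ 6.22e-01·0.162^k.
Need 0.162^k ≤ 1e-5/6.22e-01 = 1.60772e-05.
k ≥ ln(1.60772e-05)/ln(0.162) = -11.0381/-1.82016 = 6.064.
Smallest integer k = 7.

7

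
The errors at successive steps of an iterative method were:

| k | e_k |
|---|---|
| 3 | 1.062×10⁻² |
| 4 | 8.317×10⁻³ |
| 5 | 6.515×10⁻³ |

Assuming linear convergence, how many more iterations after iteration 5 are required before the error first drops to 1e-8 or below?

Rate ρ ≈ e_5/e_4 = 6.515×10⁻³/8.317×10⁻³ = 0.7833.
After j more steps, e_{5+j} ≈ 6.515×10⁻³·ρ^j; need ρ^j ≤ 1e-8/6.515×10⁻³ = 1.53492e-06.
j ≥ ln(1.53492e-06)/ln(0.7833) = -13.3870/-0.24424 = 54.811.
So 55 more iterations are needed.

55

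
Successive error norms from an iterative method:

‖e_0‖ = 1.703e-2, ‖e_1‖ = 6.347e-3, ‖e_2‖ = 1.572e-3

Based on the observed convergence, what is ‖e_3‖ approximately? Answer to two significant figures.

2.2e-4

First estimate the order: p ≈ ln(‖e_2‖/‖e_1‖) / ln(‖e_1‖/‖e_0‖) = ln(1.572e-3/6.347e-3)/ln(6.347e-3/1.703e-2) = ln(0.247676)/ln(0.372695) ≈ 1.4140.
Then ‖e_3‖ ≈ ‖e_2‖·(‖e_2‖/‖e_1‖)^p = 1.572e-3·(0.247676)^1.4140 = 1.572e-3·0.13898 ≈ 0.0002185.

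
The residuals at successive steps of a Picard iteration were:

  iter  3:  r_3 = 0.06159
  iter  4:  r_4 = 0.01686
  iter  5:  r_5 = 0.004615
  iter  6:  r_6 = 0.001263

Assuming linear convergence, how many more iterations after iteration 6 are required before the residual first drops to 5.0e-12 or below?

Rate ρ ≈ r_6/r_5 = 0.001263/0.004615 = 0.2737.
After j more steps, r_{6+j} ≈ 0.001263·ρ^j; need ρ^j ≤ 5.0e-12/0.001263 = 3.95883e-09.
j ≥ ln(3.95883e-09)/ln(0.2737) = -19.3473/-1.29572 = 14.932.
So 15 more iterations are needed.

15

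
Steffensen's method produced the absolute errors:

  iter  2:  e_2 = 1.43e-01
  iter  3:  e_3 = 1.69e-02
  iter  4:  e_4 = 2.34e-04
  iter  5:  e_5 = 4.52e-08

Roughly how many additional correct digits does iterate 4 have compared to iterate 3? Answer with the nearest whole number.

2

Digits gained ≈ log₁₀(e_3/e_4) = log₁₀(1.69e-02/2.34e-04) = log₁₀(72.2222) ≈ 1.859.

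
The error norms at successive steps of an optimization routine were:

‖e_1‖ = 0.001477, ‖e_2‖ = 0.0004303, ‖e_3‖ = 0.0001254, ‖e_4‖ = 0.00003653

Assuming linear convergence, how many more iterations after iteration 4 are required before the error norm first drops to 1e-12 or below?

Rate ρ ≈ ‖e_4‖/‖e_3‖ = 0.00003653/0.0001254 = 0.2913.
After j more steps, ‖e_{4+j}‖ ≈ 0.00003653·ρ^j; need ρ^j ≤ 1e-12/0.00003653 = 2.73748e-08.
j ≥ ln(2.73748e-08)/ln(0.2913) = -17.4136/-1.23340 = 14.118.
So 15 more iterations are needed.

15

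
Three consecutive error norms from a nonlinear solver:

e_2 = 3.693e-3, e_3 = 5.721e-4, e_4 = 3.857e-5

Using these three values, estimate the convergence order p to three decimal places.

1.446

p ≈ ln(e_4/e_3) / ln(e_3/e_2)
  = ln(3.857e-5/5.721e-4) / ln(5.721e-4/3.693e-3)
  = ln(0.0674183) / ln(0.154915)
  = -2.696839 / -1.864879 ≈ 1.446120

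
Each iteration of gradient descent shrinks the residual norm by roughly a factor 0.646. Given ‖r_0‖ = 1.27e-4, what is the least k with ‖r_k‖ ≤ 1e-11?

38

After k steps, ‖r_k‖ ≈ 1.27e-4·0.646^k.
Need 0.646^k ≤ 1e-11/1.27e-4 = 7.87402e-08.
k ≥ ln(7.87402e-08)/ln(0.646) = -16.3571/-0.43696 = 37.434.
Smallest integer k = 38.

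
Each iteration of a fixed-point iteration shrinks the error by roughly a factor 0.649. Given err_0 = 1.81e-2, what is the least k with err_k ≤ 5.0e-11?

After k steps, err_k ≈ 1.81e-2·0.649^k.
Need 0.649^k ≤ 5.0e-11/1.81e-2 = 2.76243e-09.
k ≥ ln(2.76243e-09)/ln(0.649) = -19.7072/-0.43232 = 45.585.
Smallest integer k = 46.

46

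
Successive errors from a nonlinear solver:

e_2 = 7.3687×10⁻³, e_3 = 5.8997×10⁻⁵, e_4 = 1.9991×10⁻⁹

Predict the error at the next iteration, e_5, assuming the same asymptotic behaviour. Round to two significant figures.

First estimate the order: p ≈ ln(e_4/e_3) / ln(e_3/e_2) = ln(1.9991×10⁻⁹/5.8997×10⁻⁵)/ln(5.8997×10⁻⁵/7.3687×10⁻³) = ln(3.38848e-05)/ln(0.00800643) ≈ 2.1321.
Then e_5 ≈ e_4·(e_4/e_3)^p = 1.9991×10⁻⁹·(3.38848e-05)^2.1321 = 1.9991×10⁻⁹·2.94797e-10 ≈ 5.893e-19.

5.9e-19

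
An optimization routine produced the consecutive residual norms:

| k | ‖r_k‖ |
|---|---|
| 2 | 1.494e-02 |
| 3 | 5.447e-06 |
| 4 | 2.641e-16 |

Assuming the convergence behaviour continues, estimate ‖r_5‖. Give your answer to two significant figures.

First estimate the order: p ≈ ln(‖r_4‖/‖r_3‖) / ln(‖r_3‖/‖r_2‖) = ln(2.641e-16/5.447e-06)/ln(5.447e-06/1.494e-02) = ln(4.84854e-11)/ln(0.000364592) ≈ 2.9999.
Then ‖r_5‖ ≈ ‖r_4‖·(‖r_4‖/‖r_3‖)^p = 2.641e-16·(4.84854e-11)^2.9999 = 2.641e-16·1.14252e-31 ≈ 3.017e-47.

3.0e-47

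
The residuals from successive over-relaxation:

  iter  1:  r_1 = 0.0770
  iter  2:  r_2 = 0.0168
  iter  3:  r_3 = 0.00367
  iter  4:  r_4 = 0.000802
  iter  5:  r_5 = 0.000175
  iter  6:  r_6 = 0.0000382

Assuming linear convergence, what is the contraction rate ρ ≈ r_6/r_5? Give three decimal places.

0.218

ρ ≈ r_6/r_5 = 0.0000382/0.000175 = 0.21829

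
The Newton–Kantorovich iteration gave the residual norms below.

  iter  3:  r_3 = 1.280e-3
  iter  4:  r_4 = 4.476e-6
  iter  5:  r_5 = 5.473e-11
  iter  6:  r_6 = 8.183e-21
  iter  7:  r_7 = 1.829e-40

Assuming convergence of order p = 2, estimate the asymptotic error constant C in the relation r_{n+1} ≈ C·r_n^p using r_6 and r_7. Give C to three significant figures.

C ≈ r_7 / r_6^2
  = 1.829e-40 / (8.183e-21)^2
  = 1.829e-40 / 6.69615e-41 ≈ 2.7314

2.73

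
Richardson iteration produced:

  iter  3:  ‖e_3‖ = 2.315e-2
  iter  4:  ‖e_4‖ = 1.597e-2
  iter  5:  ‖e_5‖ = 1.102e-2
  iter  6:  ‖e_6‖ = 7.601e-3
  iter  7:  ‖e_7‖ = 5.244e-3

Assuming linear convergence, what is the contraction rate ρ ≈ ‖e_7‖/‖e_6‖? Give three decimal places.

ρ ≈ ‖e_7‖/‖e_6‖ = 5.244e-3/7.601e-3 = 0.68991

0.690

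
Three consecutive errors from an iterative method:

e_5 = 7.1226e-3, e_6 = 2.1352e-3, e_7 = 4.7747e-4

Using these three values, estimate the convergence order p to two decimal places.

1.24

p ≈ ln(e_7/e_6) / ln(e_6/e_5)
  = ln(4.7747e-4/2.1352e-3) / ln(2.1352e-3/7.1226e-3)
  = ln(0.223618) / ln(0.299778)
  = -1.49782 / -1.20471 ≈ 1.24330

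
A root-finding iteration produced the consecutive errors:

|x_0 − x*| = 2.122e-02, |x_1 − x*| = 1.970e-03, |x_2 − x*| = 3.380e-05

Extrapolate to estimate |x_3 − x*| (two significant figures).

First estimate the order: p ≈ ln(|x_2 − x*|/|x_1 − x*|) / ln(|x_1 − x*|/|x_0 − x*|) = ln(3.380e-05/1.970e-03)/ln(1.970e-03/2.122e-02) = ln(0.0171574)/ln(0.0928369) ≈ 1.7103.
Then |x_3 − x*| ≈ |x_2 − x*|·(|x_2 − x*|/|x_1 − x*|)^p = 3.380e-05·(0.0171574)^1.7103 = 3.380e-05·0.000955834 ≈ 3.231e-08.

3.2e-8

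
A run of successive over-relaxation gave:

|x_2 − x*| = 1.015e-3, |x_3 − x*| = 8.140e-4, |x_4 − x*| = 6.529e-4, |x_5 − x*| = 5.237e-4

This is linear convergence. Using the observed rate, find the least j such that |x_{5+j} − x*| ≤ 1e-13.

102

Rate ρ ≈ |x_5 − x*|/|x_4 − x*| = 5.237e-4/6.529e-4 = 0.8021.
After j more steps, |x_{5+j} − x*| ≈ 5.237e-4·ρ^j; need ρ^j ≤ 1e-13/5.237e-4 = 1.90949e-10.
j ≥ ln(1.90949e-10)/ln(0.8021) = -22.3790/-0.22052 = 101.483.
So 102 more iterations are needed.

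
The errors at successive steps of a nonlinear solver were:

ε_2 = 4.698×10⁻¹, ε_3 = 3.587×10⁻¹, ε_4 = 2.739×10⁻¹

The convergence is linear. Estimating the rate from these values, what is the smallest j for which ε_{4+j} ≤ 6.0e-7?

Rate ρ ≈ ε_4/ε_3 = 2.739×10⁻¹/3.587×10⁻¹ = 0.7636.
After j more steps, ε_{4+j} ≈ 2.739×10⁻¹·ρ^j; need ρ^j ≤ 6.0e-7/2.739×10⁻¹ = 2.19058e-06.
j ≥ ln(2.19058e-06)/ln(0.7636) = -13.0313/-0.26971 = 48.316.
So 49 more iterations are needed.

49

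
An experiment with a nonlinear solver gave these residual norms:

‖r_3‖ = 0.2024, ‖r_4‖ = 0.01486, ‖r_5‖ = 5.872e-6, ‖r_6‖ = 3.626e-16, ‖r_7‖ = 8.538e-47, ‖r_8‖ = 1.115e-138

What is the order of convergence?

Consecutive ratios: ‖r_8‖/‖r_7‖ = 1.115e-138/8.538e-47 = 1.30593e-92, ‖r_7‖/‖r_6‖ = 8.538e-47/3.626e-16 = 2.35466e-31.
p ≈ ln(1.30593e-92)/ln(2.35466e-31) = -211.5709/-70.5237 ≈ 3.00.
So the convergence is cubic (order 3).

3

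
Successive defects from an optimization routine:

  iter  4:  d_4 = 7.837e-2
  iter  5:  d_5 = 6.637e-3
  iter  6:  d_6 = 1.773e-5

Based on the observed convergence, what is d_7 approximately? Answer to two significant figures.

First estimate the order: p ≈ ln(d_6/d_5) / ln(d_5/d_4) = ln(1.773e-5/6.637e-3)/ln(6.637e-3/7.837e-2) = ln(0.00267139)/ln(0.084688) ≈ 2.4000.
Then d_7 ≈ d_6·(d_6/d_5)^p = 1.773e-5·(0.00267139)^2.4000 = 1.773e-5·6.67067e-07 ≈ 1.183e-11.

1.2e-11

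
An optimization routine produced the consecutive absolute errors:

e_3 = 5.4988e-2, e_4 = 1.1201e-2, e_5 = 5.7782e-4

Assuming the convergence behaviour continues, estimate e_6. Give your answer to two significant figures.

2.3e-6

First estimate the order: p ≈ ln(e_5/e_4) / ln(e_4/e_3) = ln(5.7782e-4/1.1201e-2)/ln(1.1201e-2/5.4988e-2) = ln(0.0515865)/ln(0.203699) ≈ 1.8632.
Then e_6 ≈ e_5·(e_5/e_4)^p = 5.7782e-4·(0.0515865)^1.8632 = 5.7782e-4·0.00399206 ≈ 2.307e-06.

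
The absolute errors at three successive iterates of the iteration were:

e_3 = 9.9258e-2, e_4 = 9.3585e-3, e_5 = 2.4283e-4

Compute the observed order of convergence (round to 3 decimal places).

1.546

p ≈ ln(e_5/e_4) / ln(e_4/e_3)
  = ln(2.4283e-4/9.3585e-3) / ln(9.3585e-3/9.9258e-2)
  = ln(0.0259475) / ln(0.0942846)
  = -3.651680 / -2.361437 ≈ 1.546380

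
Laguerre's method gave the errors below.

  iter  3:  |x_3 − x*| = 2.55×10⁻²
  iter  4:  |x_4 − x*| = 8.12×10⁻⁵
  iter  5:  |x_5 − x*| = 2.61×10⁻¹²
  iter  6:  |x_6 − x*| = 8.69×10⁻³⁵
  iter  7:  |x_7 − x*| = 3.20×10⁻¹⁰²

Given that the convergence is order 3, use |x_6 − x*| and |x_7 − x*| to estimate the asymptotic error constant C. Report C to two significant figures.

C ≈ |x_7 − x*| / |x_6 − x*|^3
  = 3.20×10⁻¹⁰² / (8.69×10⁻³⁵)^3
  = 3.20×10⁻¹⁰² / 6.56235e-103 ≈ 4.8763

4.9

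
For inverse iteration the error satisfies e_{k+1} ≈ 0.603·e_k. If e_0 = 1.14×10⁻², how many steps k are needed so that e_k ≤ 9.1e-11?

37

After k steps, e_k ≈ 1.14×10⁻²·0.603^k.
Need 0.603^k ≤ 9.1e-11/1.14×10⁻² = 7.98246e-09.
k ≥ ln(7.98246e-09)/ln(0.603) = -18.6460/-0.50584 = 36.861.
Smallest integer k = 37.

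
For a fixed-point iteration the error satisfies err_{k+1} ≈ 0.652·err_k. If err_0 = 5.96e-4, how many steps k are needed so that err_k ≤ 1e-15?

After k steps, err_k ≈ 5.96e-4·0.652^k.
Need 0.652^k ≤ 1e-15/5.96e-4 = 1.67785e-12.
k ≥ ln(1.67785e-12)/ln(0.652) = -27.1135/-0.42771 = 63.392.
Smallest integer k = 64.

64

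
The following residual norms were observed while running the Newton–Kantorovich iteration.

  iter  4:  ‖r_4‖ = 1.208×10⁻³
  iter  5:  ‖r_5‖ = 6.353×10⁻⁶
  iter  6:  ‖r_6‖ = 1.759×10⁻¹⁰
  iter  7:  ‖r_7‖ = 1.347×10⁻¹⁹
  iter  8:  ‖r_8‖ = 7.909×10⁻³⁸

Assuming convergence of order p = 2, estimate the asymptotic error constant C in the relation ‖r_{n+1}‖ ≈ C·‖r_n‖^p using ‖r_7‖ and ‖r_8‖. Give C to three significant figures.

4.36

C ≈ ‖r_8‖ / ‖r_7‖^2
  = 7.909×10⁻³⁸ / (1.347×10⁻¹⁹)^2
  = 7.909×10⁻³⁸ / 1.81441e-38 ≈ 4.359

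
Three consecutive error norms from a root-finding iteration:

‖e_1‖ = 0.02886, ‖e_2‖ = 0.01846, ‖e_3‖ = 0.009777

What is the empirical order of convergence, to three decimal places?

1.422

p ≈ ln(‖e_3‖/‖e_2‖) / ln(‖e_2‖/‖e_1‖)
  = ln(0.009777/0.01846) / ln(0.01846/0.02886)
  = ln(0.529632) / ln(0.63964)
  = -0.635573 / -0.446850 ≈ 1.422341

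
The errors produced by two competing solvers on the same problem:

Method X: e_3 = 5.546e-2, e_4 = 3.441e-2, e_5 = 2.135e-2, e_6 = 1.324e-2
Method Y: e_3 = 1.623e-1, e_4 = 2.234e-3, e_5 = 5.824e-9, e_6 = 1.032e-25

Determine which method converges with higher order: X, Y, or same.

Method X: p ≈ ln(1.324e-2/2.135e-2)/ln(2.135e-2/3.441e-2) ≈ 1.00.
Method Y: p ≈ ln(1.032e-25/5.824e-9)/ln(5.824e-9/2.234e-3) ≈ 3.00.
Method Y has the higher order (≈3.0 vs ≈1.0).

Y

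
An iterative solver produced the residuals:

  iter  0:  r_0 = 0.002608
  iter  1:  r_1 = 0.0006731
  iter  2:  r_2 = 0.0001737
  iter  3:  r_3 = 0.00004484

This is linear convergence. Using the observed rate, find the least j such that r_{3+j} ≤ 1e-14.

17

Rate ρ ≈ r_3/r_2 = 0.00004484/0.0001737 = 0.2581.
After j more steps, r_{3+j} ≈ 0.00004484·ρ^j; need ρ^j ≤ 1e-14/0.00004484 = 2.23015e-10.
j ≥ ln(2.23015e-10)/ln(0.2581) = -22.2238/-1.35441 = 16.408.
So 17 more iterations are needed.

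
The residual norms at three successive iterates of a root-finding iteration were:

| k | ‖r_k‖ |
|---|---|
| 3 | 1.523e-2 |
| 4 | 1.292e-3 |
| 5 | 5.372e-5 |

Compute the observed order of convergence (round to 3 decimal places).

p ≈ ln(‖r_5‖/‖r_4‖) / ln(‖r_4‖/‖r_3‖)
  = ln(5.372e-5/1.292e-3) / ln(1.292e-3/1.523e-2)
  = ln(0.0415789) / ln(0.0848326)
  = -3.180162 / -2.467075 ≈ 1.289041

1.289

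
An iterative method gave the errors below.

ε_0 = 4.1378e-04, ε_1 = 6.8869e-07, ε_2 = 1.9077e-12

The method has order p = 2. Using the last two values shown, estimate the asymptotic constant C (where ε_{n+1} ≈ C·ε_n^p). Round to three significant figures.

4.02

C ≈ ε_2 / ε_1^2
  = 1.9077e-12 / (6.8869e-07)^2
  = 1.9077e-12 / 4.74294e-13 ≈ 4.0222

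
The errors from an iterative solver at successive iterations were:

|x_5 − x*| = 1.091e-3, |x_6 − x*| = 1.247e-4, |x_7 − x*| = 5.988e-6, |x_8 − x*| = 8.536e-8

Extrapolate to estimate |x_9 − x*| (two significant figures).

First estimate the order: p ≈ ln(|x_8 − x*|/|x_7 − x*|) / ln(|x_7 − x*|/|x_6 − x*|) = ln(8.536e-8/5.988e-6)/ln(5.988e-6/1.247e-4) = ln(0.0142552)/ln(0.0480192) ≈ 1.4000.
Then |x_9 − x*| ≈ |x_8 − x*|·(|x_8 − x*|/|x_7 − x*|)^p = 8.536e-8·(0.0142552)^1.4000 = 8.536e-8·0.00260353 ≈ 2.222e-10.

2.2e-10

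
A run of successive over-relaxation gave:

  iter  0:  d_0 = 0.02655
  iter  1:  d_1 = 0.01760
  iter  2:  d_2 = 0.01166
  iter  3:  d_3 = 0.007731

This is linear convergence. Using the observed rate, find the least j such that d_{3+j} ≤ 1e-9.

39

Rate ρ ≈ d_3/d_2 = 0.007731/0.01166 = 0.6630.
After j more steps, d_{3+j} ≈ 0.007731·ρ^j; need ρ^j ≤ 1e-9/0.007731 = 1.29349e-07.
j ≥ ln(1.29349e-07)/ln(0.6630) = -15.8608/-0.41098 = 38.593.
So 39 more iterations are needed.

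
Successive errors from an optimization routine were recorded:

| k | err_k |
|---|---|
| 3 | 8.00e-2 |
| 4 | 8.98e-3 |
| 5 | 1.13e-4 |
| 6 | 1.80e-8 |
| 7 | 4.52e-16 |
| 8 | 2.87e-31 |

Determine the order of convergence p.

2

Consecutive ratios: err_8/err_7 = 2.87e-31/4.52e-16 = 6.34956e-16, err_7/err_6 = 4.52e-16/1.80e-8 = 2.51111e-08.
p ≈ ln(6.34956e-16)/ln(2.51111e-08) = -34.9930/-17.5000 ≈ 2.00.
So the convergence is quadratic (order 2).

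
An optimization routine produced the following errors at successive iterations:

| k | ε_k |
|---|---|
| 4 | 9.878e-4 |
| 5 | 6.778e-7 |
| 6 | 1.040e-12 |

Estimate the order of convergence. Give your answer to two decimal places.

p ≈ ln(ε_6/ε_5) / ln(ε_5/ε_4)
  = ln(1.040e-12/6.778e-7) / ln(6.778e-7/9.878e-4)
  = ln(1.53438e-06) / ln(0.000686171)
  = -13.38738 / -7.28438 ≈ 1.83782

1.84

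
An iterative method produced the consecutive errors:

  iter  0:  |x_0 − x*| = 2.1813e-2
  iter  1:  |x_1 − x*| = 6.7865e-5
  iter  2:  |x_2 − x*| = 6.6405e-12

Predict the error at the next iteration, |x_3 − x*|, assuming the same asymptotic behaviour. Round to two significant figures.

1.7e-31

First estimate the order: p ≈ ln(|x_2 − x*|/|x_1 − x*|) / ln(|x_1 − x*|/|x_0 − x*|) = ln(6.6405e-12/6.7865e-5)/ln(6.7865e-5/2.1813e-2) = ln(9.78487e-08)/ln(0.00311122) ≈ 2.7959.
Then |x_3 − x*| ≈ |x_2 − x*|·(|x_2 − x*|/|x_1 − x*|)^p = 6.6405e-12·(9.78487e-08)^2.7959 = 6.6405e-12·2.52518e-20 ≈ 1.677e-31.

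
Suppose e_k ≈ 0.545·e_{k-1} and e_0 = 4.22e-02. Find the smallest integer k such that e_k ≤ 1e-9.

29

After k steps, e_k ≈ 4.22e-02·0.545^k.
Need 0.545^k ≤ 1e-9/4.22e-02 = 2.36967e-08.
k ≥ ln(2.36967e-08)/ln(0.545) = -17.5579/-0.60697 = 28.927.
Smallest integer k = 29.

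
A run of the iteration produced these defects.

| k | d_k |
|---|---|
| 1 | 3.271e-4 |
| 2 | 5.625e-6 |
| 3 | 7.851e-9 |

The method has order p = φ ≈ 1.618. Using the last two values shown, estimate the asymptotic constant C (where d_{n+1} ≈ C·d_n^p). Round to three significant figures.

C ≈ d_3 / d_2^1.618
  = 7.851e-9 / (5.625e-6)^1.618
  = 7.851e-9 / 3.20404e-09 ≈ 2.4503

2.45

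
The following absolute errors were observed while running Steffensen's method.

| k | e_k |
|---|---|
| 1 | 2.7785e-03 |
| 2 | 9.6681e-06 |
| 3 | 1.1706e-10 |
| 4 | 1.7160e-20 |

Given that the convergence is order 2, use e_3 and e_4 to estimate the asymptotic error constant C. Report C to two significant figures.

C ≈ e_4 / e_3^2
  = 1.7160e-20 / (1.1706e-10)^2
  = 1.7160e-20 / 1.3703e-20 ≈ 1.2523

1.3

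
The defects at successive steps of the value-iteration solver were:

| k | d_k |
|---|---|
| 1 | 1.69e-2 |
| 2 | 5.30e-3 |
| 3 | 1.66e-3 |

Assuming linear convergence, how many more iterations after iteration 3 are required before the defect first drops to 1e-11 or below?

17

Rate ρ ≈ d_3/d_2 = 1.66e-3/5.30e-3 = 0.3132.
After j more steps, d_{3+j} ≈ 1.66e-3·ρ^j; need ρ^j ≤ 1e-11/1.66e-3 = 6.0241e-09.
j ≥ ln(6.0241e-09)/ln(0.3132) = -18.9275/-1.16091 = 16.304.
So 17 more iterations are needed.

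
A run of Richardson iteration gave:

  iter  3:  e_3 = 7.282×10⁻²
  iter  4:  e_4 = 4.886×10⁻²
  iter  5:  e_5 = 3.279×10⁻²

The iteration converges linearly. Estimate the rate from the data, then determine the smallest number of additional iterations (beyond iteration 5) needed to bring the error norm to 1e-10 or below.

Rate ρ ≈ e_5/e_4 = 3.279×10⁻²/4.886×10⁻² = 0.6711.
After j more steps, e_{5+j} ≈ 3.279×10⁻²·ρ^j; need ρ^j ≤ 1e-10/3.279×10⁻² = 3.04971e-09.
j ≥ ln(3.04971e-09)/ln(0.6711) = -19.6082/-0.39884 = 49.163.
So 50 more iterations are needed.

50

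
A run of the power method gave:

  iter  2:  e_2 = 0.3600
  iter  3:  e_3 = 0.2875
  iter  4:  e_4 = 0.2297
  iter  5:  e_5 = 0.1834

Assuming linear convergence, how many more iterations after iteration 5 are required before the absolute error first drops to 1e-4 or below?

34

Rate ρ ≈ e_5/e_4 = 0.1834/0.2297 = 0.7984.
After j more steps, e_{5+j} ≈ 0.1834·ρ^j; need ρ^j ≤ 1e-4/0.1834 = 0.000545256.
j ≥ ln(0.000545256)/ln(0.7984) = -7.5143/-0.22515 = 33.375.
So 34 more iterations are needed.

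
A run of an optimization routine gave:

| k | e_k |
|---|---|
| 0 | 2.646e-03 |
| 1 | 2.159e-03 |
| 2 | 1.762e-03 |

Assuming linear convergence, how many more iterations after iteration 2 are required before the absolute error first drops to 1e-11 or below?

94

Rate ρ ≈ e_2/e_1 = 1.762e-03/2.159e-03 = 0.8161.
After j more steps, e_{2+j} ≈ 1.762e-03·ρ^j; need ρ^j ≤ 1e-11/1.762e-03 = 5.67537e-09.
j ≥ ln(5.67537e-09)/ln(0.8161) = -18.9871/-0.20322 = 93.431.
So 94 more iterations are needed.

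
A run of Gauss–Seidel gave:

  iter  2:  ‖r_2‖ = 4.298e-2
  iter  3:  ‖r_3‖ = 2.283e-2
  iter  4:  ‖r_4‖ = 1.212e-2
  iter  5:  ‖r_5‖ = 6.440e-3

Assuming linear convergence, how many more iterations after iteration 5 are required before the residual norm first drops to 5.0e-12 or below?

34

Rate ρ ≈ ‖r_5‖/‖r_4‖ = 6.440e-3/1.212e-2 = 0.5314.
After j more steps, ‖r_{5+j}‖ ≈ 6.440e-3·ρ^j; need ρ^j ≤ 5.0e-12/6.440e-3 = 7.76398e-10.
j ≥ ln(7.76398e-10)/ln(0.5314) = -20.9764/-0.63224 = 33.178.
So 34 more iterations are needed.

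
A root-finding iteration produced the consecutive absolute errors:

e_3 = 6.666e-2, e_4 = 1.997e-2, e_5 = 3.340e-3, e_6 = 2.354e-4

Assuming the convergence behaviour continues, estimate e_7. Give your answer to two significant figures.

First estimate the order: p ≈ ln(e_6/e_5) / ln(e_5/e_4) = ln(2.354e-4/3.340e-3)/ln(3.340e-3/1.997e-2) = ln(0.070479)/ln(0.167251) ≈ 1.4833.
Then e_7 ≈ e_6·(e_6/e_5)^p = 2.354e-4·(0.070479)^1.4833 = 2.354e-4·0.0195581 ≈ 4.604e-06.

4.6e-6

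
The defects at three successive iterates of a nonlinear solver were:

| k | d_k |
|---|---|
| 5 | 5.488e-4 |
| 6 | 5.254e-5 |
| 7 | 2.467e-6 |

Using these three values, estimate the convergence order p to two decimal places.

1.30

p ≈ ln(d_7/d_6) / ln(d_6/d_5)
  = ln(2.467e-6/5.254e-5) / ln(5.254e-5/5.488e-4)
  = ln(0.0469547) / ln(0.0957362)
  = -3.05857 / -2.34616 ≈ 1.30365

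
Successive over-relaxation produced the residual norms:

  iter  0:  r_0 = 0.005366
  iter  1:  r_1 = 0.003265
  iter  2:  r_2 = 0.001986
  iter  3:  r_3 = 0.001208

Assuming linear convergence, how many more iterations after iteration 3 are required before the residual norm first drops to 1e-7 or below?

19

Rate ρ ≈ r_3/r_2 = 0.001208/0.001986 = 0.6083.
After j more steps, r_{3+j} ≈ 0.001208·ρ^j; need ρ^j ≤ 1e-7/0.001208 = 8.27815e-05.
j ≥ ln(8.27815e-05)/ln(0.6083) = -9.3993/-0.49709 = 18.909.
So 19 more iterations are needed.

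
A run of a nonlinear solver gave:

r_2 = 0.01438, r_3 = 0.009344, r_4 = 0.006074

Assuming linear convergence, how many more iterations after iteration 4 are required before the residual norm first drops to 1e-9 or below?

37

Rate ρ ≈ r_4/r_3 = 0.006074/0.009344 = 0.6500.
After j more steps, r_{4+j} ≈ 0.006074·ρ^j; need ρ^j ≤ 1e-9/0.006074 = 1.64636e-07.
j ≥ ln(1.64636e-07)/ln(0.6500) = -15.6195/-0.43078 = 36.259.
So 37 more iterations are needed.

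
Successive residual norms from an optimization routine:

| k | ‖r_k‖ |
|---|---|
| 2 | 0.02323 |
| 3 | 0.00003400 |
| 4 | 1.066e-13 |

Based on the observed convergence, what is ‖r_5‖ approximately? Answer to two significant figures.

First estimate the order: p ≈ ln(‖r_4‖/‖r_3‖) / ln(‖r_3‖/‖r_2‖) = ln(1.066e-13/0.00003400)/ln(0.00003400/0.02323) = ln(3.13529e-09)/ln(0.00146362) ≈ 3.0000.
Then ‖r_5‖ ≈ ‖r_4‖·(‖r_4‖/‖r_3‖)^p = 1.066e-13·(3.13529e-09)^3.0000 = 1.066e-13·3.082e-26 ≈ 3.285e-39.

3.3e-39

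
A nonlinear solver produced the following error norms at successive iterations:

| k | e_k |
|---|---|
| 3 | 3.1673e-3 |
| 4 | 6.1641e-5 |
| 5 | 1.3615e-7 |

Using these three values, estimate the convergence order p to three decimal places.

1.552

p ≈ ln(e_5/e_4) / ln(e_4/e_3)
  = ln(1.3615e-7/6.1641e-5) / ln(6.1641e-5/3.1673e-3)
  = ln(0.00220876) / ln(0.0194617)
  = -6.115324 / -3.939307 ≈ 1.552386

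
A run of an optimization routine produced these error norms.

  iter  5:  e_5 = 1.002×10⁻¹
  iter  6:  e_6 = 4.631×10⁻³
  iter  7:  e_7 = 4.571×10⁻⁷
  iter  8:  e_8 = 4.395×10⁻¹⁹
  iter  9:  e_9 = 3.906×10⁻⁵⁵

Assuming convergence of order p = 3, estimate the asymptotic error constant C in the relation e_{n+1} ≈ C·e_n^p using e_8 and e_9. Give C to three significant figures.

4.60

C ≈ e_9 / e_8^3
  = 3.906×10⁻⁵⁵ / (4.395×10⁻¹⁹)^3
  = 3.906×10⁻⁵⁵ / 8.48939e-56 ≈ 4.601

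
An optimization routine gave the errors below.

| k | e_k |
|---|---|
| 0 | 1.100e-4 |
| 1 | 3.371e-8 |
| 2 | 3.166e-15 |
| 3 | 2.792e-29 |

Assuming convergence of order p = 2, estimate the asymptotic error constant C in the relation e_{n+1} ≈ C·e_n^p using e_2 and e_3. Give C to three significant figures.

C ≈ e_3 / e_2^2
  = 2.792e-29 / (3.166e-15)^2
  = 2.792e-29 / 1.00236e-29 ≈ 2.7854

2.79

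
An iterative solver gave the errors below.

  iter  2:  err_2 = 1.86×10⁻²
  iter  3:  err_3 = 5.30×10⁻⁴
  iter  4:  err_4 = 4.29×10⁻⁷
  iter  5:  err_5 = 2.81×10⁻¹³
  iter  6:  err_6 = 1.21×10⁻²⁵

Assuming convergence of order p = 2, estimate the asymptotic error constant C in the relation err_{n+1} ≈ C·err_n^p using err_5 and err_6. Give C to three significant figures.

C ≈ err_6 / err_5^2
  = 1.21×10⁻²⁵ / (2.81×10⁻¹³)^2
  = 1.21×10⁻²⁵ / 7.8961e-26 ≈ 1.5324

1.53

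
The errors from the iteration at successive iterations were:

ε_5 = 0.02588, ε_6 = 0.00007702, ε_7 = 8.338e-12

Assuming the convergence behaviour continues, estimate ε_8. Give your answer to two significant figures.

First estimate the order: p ≈ ln(ε_7/ε_6) / ln(ε_6/ε_5) = ln(8.338e-12/0.00007702)/ln(0.00007702/0.02588) = ln(1.08258e-07)/ln(0.00297604) ≈ 2.7571.
Then ε_8 ≈ ε_7·(ε_7/ε_6)^p = 8.338e-12·(1.08258e-07)^2.7571 = 8.338e-12·6.2418e-20 ≈ 5.204e-31.

5.2e-31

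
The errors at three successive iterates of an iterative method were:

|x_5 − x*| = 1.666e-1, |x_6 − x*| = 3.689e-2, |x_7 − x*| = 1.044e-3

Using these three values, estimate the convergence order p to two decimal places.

p ≈ ln(|x_7 − x*|/|x_6 − x*|) / ln(|x_6 − x*|/|x_5 − x*|)
  = ln(1.044e-3/3.689e-2) / ln(3.689e-2/1.666e-1)
  = ln(0.0283004) / ln(0.221429)
  = -3.56488 / -1.50765 ≈ 2.36453

2.36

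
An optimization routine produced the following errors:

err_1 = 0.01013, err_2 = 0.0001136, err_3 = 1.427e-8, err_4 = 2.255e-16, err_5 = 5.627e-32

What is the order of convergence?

2

Consecutive ratios: err_5/err_4 = 5.627e-32/2.255e-16 = 2.49534e-16, err_4/err_3 = 2.255e-16/1.427e-8 = 1.58024e-08.
p ≈ ln(2.49534e-16)/ln(1.58024e-08) = -35.9269/-17.9631 ≈ 2.00.
So the convergence is quadratic (order 2).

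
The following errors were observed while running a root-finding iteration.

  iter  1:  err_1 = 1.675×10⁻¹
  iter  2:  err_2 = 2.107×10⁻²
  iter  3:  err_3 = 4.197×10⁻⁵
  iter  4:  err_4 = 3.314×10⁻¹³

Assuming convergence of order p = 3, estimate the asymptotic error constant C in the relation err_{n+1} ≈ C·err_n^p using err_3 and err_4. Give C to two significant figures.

4.5

C ≈ err_4 / err_3^3
  = 3.314×10⁻¹³ / (4.197×10⁻⁵)^3
  = 3.314×10⁻¹³ / 7.39294e-14 ≈ 4.4827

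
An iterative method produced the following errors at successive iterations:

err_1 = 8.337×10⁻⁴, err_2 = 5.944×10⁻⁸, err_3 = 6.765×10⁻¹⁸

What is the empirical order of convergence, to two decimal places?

p ≈ ln(err_3/err_2) / ln(err_2/err_1)
  = ln(6.765×10⁻¹⁸/5.944×10⁻⁸) / ln(5.944×10⁻⁸/8.337×10⁻⁴)
  = ln(1.13812e-10) / ln(7.12966e-05)
  = -22.89647 / -9.54866 ≈ 2.39787

2.40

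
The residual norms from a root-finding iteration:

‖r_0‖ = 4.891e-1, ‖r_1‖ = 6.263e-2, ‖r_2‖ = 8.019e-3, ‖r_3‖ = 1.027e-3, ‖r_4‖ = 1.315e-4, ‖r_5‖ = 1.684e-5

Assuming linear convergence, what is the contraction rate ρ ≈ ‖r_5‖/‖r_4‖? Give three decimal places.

ρ ≈ ‖r_5‖/‖r_4‖ = 1.684e-5/1.315e-4 = 0.12806

0.128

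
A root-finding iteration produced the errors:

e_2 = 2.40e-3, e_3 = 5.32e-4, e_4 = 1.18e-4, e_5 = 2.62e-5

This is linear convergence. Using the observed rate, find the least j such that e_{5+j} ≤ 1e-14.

15

Rate ρ ≈ e_5/e_4 = 2.62e-5/1.18e-4 = 0.2220.
After j more steps, e_{5+j} ≈ 2.62e-5·ρ^j; need ρ^j ≤ 1e-14/2.62e-5 = 3.81679e-10.
j ≥ ln(3.81679e-10)/ln(0.2220) = -21.6864/-1.50508 = 14.409.
So 15 more iterations are needed.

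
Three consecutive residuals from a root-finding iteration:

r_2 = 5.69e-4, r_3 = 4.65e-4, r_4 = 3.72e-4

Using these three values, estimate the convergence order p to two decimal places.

p ≈ ln(r_4/r_3) / ln(r_3/r_2)
  = ln(3.72e-4/4.65e-4) / ln(4.65e-4/5.69e-4)
  = ln(0.8) / ln(0.817223)
  = -0.22314 / -0.20184 ≈ 1.10553

1.11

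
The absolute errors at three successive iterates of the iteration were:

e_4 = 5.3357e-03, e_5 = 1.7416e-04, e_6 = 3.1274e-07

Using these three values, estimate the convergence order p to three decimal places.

1.847

p ≈ ln(e_6/e_5) / ln(e_5/e_4)
  = ln(3.1274e-07/1.7416e-04) / ln(1.7416e-04/5.3357e-03)
  = ln(0.00179571) / ln(0.0326405)
  = -6.322355 / -3.422201 ≈ 1.847453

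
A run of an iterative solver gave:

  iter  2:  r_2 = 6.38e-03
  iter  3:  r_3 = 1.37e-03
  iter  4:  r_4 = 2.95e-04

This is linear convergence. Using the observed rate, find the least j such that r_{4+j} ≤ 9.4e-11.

10

Rate ρ ≈ r_4/r_3 = 2.95e-04/1.37e-03 = 0.2153.
After j more steps, r_{4+j} ≈ 2.95e-04·ρ^j; need ρ^j ≤ 9.4e-11/2.95e-04 = 3.18644e-07.
j ≥ ln(3.18644e-07)/ln(0.2153) = -14.9592/-1.53572 = 9.741.
So 10 more iterations are needed.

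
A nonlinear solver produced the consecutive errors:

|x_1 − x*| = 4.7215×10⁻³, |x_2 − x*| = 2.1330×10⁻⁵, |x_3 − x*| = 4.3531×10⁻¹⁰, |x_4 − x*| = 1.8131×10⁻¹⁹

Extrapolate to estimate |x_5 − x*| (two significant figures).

3.1e-38

First estimate the order: p ≈ ln(|x_4 − x*|/|x_3 − x*|) / ln(|x_3 − x*|/|x_2 − x*|) = ln(1.8131×10⁻¹⁹/4.3531×10⁻¹⁰)/ln(4.3531×10⁻¹⁰/2.1330×10⁻⁵) = ln(4.16508e-10)/ln(2.04083e-05) ≈ 2.0000.
Then |x_5 − x*| ≈ |x_4 − x*|·(|x_4 − x*|/|x_3 − x*|)^p = 1.8131×10⁻¹⁹·(4.16508e-10)^2.0000 = 1.8131×10⁻¹⁹·1.73479e-19 ≈ 3.145e-38.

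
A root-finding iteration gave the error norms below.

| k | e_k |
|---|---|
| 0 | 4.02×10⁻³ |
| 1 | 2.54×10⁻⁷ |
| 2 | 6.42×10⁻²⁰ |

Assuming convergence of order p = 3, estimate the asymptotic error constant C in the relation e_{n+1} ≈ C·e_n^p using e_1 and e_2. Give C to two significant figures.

C ≈ e_2 / e_1^3
  = 6.42×10⁻²⁰ / (2.54×10⁻⁷)^3
  = 6.42×10⁻²⁰ / 1.63871e-20 ≈ 3.9177

3.9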